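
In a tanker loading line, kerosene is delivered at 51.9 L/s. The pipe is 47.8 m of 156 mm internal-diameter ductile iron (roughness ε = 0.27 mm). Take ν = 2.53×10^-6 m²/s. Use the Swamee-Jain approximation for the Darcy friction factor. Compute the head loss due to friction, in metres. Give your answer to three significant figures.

h_f ≈ 2.75 m

V = 4Q/(πD²) = 4·0.0519/(π·0.156²) = 2.715 m/s
Re = VD/ν = 2.715·0.156/2.53×10^-6 = 1.67×10^5 → turbulent
ε/D = 0.27/156 = 0.00173
Swamee-Jain: f = 0.02389
h_f = f(L/D)V²/(2g) = 0.02389·(47.8/0.156)·2.715²/(2·9.81) = 2.751 m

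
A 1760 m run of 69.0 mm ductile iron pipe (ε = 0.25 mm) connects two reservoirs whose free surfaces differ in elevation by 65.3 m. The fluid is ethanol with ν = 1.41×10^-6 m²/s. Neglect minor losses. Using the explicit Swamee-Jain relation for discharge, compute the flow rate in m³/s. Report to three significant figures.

Q ≈ 0.00489 m³/s

Swamee-Jain (Type II): Q = -0.965·√(gD⁵h_f/L)·ln[ε/(3.7D) + √(3.17ν²L/(gD³h_f))]
√(gD⁵h_f/L) = √(9.81·0.0690⁵·65.3/1760) = 7.545×10^-4
ε/(3.7D) = 9.79×10^-4; √(3.17ν²L/(gD³h_f)) = 2.30×10^-4
Q = -0.965·7.545×10^-4·ln(0.001209) = 0.004891 m³/s
Check: V = 1.31 m/s, Re = 6.40×10^4, f = 0.02967, h_f = 66.0 m ≈ 65.3 m ✓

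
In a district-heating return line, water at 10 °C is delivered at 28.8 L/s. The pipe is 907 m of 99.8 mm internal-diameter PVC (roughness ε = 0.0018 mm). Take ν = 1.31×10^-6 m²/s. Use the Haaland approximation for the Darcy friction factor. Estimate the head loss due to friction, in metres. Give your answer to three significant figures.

h_f ≈ 92.1 m

V = 4Q/(πD²) = 4·0.0288/(π·0.0998²) = 3.682 m/s
Re = VD/ν = 3.682·0.0998/1.31×10^-6 = 2.80×10^5 → turbulent
ε/D = 0.0018/99.8 = 1.80×10^-5
Haaland: f = 0.01467
h_f = f(L/D)V²/(2g) = 0.01467·(907/0.0998)·3.682²/(2·9.81) = 92.09 m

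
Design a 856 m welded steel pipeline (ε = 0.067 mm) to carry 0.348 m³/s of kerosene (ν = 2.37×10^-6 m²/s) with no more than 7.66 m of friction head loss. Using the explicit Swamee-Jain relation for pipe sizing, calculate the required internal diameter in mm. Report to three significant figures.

Swamee-Jain (Type III): D = 0.66·[ε^1.25·(LQ²/(gh_f))^4.75 + ν·Q^9.4·(L/(gh_f))^5.2]^0.04
LQ²/(gh_f) = 1.380; L/(gh_f) = 11.39
Term 1 = ε^1.25·(…)^4.75 = 2.79×10^-5; Term 2 = ν·Q^9.4·(…)^5.2 = 3.63×10^-5
D = 0.66·(2.79×10^-5 + 3.63×10^-5)^0.04 = 0.4486 m = 449 mm
Check: V = 2.20 m/s, Re = 4.17×10^5, f = 0.01530, h_f = 7.21 m ≈ 7.66 m ✓

D ≈ 449 mm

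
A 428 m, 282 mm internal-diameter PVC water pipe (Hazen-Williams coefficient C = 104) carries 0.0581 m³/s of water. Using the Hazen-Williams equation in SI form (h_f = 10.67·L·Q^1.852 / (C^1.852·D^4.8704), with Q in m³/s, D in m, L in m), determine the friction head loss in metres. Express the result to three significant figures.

h_f = 10.67·428·0.0581^1.852 / (104^1.852·0.282^4.8704) = 2.055 m

h_f ≈ 2.06 m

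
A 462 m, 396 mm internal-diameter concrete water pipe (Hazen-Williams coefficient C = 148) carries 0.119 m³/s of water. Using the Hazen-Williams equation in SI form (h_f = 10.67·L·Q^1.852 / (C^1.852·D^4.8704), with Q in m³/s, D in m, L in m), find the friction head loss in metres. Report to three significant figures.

h_f ≈ 0.833 m

h_f = 10.67·462·0.119^1.852 / (148^1.852·0.396^4.8704) = 0.8333 m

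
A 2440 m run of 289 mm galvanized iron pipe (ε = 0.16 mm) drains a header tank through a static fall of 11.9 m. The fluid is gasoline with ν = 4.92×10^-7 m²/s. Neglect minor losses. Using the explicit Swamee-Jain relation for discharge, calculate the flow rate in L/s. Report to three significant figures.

Q ≈ 82.0 L/s

Swamee-Jain (Type II): Q = -0.965·√(gD⁵h_f/L)·ln[ε/(3.7D) + √(3.17ν²L/(gD³h_f))]
√(gD⁵h_f/L) = √(9.81·0.289⁵·11.9/2440) = 0.009821
ε/(3.7D) = 1.50×10^-4; √(3.17ν²L/(gD³h_f)) = 2.58×10^-5
Q = -0.965·0.009821·ln(1.754×10^-4) = 0.08196 m³/s
Check: V = 1.25 m/s, Re = 7.34×10^5, f = 0.01782, h_f = 12.0 m ≈ 11.9 m ✓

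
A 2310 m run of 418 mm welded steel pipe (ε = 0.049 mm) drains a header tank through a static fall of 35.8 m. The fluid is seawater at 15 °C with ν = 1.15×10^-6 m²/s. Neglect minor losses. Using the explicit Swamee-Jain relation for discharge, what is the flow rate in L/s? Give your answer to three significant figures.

Q ≈ 420 L/s

Swamee-Jain (Type II): Q = -0.965·√(gD⁵h_f/L)·ln[ε/(3.7D) + √(3.17ν²L/(gD³h_f))]
√(gD⁵h_f/L) = √(9.81·0.418⁵·35.8/2310) = 0.04405
ε/(3.7D) = 3.17×10^-5; √(3.17ν²L/(gD³h_f)) = 1.94×10^-5
Q = -0.965·0.04405·ln(5.111×10^-5) = 0.4200 m³/s
Check: V = 3.06 m/s, Re = 1.11×10^6, f = 0.01365, h_f = 36.0 m ≈ 35.8 m ✓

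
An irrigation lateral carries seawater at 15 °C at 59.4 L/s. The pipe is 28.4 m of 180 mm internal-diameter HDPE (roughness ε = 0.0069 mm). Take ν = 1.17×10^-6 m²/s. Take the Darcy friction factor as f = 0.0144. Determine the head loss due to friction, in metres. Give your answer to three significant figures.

V = 4Q/(πD²) = 4·0.0594/(π·0.180²) = 2.334 m/s
h_f = f(L/D)V²/(2g) = 0.01440·(28.4/0.180)·2.334²/(2·9.81) = 0.6310 m

h_f ≈ 0.631 m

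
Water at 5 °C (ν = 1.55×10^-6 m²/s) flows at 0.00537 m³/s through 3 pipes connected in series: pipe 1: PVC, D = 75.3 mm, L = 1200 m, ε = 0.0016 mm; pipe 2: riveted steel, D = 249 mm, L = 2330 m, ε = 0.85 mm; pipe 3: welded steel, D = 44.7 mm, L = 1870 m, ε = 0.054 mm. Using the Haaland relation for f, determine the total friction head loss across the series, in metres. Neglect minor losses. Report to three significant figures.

H ≈ 590 m

Pipe 1: V = 1.206 m/s, Re = 5.86×10^4, ε/D = 2.12×10^-5, f = 0.02005, h_1 = f(L/D)V²/2g = 23.68 m
Pipe 2: V = 0.1103 m/s, Re = 1.77×10^4, ε/D = 0.00341, f = 0.03237, h_2 = f(L/D)V²/2g = 0.1878 m
Pipe 3: V = 3.422 m/s, Re = 9.87×10^4, ε/D = 0.00121, f = 0.02269, h_3 = f(L/D)V²/2g = 566.4 m
Series → Q common, losses add: H = Σh = 590.3 m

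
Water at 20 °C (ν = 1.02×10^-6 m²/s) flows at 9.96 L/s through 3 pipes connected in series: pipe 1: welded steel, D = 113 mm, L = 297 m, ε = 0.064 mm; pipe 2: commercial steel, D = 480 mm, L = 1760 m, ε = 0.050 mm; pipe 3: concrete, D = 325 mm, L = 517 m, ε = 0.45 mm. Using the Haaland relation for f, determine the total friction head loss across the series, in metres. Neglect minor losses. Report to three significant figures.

Pipe 1: V = 0.9931 m/s, Re = 1.10×10^5, ε/D = 5.66×10^-4, f = 0.02011, h_1 = f(L/D)V²/2g = 2.657 m
Pipe 2: V = 0.05504 m/s, Re = 2.59×10^4, ε/D = 1.04×10^-4, f = 0.02435, h_2 = f(L/D)V²/2g = 0.01379 m
Pipe 3: V = 0.1201 m/s, Re = 3.83×10^4, ε/D = 0.00138, f = 0.02561, h_3 = f(L/D)V²/2g = 0.02993 m
Series → Q common, losses add: H = Σh = 2.701 m

H ≈ 2.70 m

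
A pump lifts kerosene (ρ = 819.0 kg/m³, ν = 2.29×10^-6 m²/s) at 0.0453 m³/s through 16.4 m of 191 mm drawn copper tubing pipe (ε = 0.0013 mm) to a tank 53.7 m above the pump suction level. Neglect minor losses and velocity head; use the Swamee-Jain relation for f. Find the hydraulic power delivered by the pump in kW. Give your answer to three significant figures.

V = 4Q/(πD²) = 1.581 m/s; Re = 1.32×10^5; ε/D = 6.81×10^-6; f = 0.01692
h_f = f(L/D)V²/2g = 0.1851 m
Total head H = z + h_f = 53.7 + 0.1851 = 53.89 m
P_hyd = ρgQH = 819.0·9.81·0.0453·53.89 = 19.61 kW

P_hyd ≈ 19.6 kW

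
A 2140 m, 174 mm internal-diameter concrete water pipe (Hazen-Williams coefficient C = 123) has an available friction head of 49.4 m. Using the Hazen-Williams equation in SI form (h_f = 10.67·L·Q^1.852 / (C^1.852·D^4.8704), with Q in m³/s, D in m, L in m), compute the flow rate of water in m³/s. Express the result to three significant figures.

Q ≈ 0.0451 m³/s

Rearranging: Q = [h_f·C^1.852·D^4.8704 / (10.67·L)]^(1/1.852)
Q = [49.4·123^1.852·0.174^4.8704 / (10.67·2140)]^0.540 = 0.04506 m³/s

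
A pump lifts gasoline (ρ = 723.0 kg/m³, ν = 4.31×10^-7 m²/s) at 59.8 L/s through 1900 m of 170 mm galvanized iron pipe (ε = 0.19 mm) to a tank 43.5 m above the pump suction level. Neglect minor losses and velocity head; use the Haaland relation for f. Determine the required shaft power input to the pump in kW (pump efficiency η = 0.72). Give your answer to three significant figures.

V = 4Q/(πD²) = 2.635 m/s; Re = 1.04×10^6; ε/D = 0.00112; f = 0.02046
h_f = f(L/D)V²/2g = 80.88 m
Total head H = z + h_f = 43.5 + 80.88 = 124.4 m
P_hyd = ρgQH = 723.0·9.81·0.0598·124.4 = 52.75 kW
P_shaft = P_hyd/η = 52.75/0.72 = 73.27 kW

P_shaft ≈ 73.3 kW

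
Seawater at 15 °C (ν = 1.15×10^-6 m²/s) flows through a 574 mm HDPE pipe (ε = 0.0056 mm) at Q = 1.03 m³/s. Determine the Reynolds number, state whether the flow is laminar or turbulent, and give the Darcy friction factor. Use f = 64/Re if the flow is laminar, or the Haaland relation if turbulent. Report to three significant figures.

Re ≈ 1.99×10^6; turbulent; f ≈ 0.0106

V = 4Q/(πD²) = 3.980 m/s
Re = VD/ν = 3.980·0.574/1.15×10^-6 = 1.99×10^6
Re > 4000 → turbulent; ε/D = 9.76×10^-6
Haaland: f = 0.01064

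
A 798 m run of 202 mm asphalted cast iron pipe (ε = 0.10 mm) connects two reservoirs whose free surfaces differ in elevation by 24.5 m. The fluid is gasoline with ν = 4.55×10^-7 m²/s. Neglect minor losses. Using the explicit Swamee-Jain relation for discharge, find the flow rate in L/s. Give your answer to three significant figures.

Q ≈ 85.5 L/s

Swamee-Jain (Type II): Q = -0.965·√(gD⁵h_f/L)·ln[ε/(3.7D) + √(3.17ν²L/(gD³h_f))]
√(gD⁵h_f/L) = √(9.81·0.202⁵·24.5/798) = 0.01006
ε/(3.7D) = 1.34×10^-4; √(3.17ν²L/(gD³h_f)) = 1.63×10^-5
Q = -0.965·0.01006·ln(1.501×10^-4) = 0.08551 m³/s
Check: V = 2.67 m/s, Re = 1.18×10^6, f = 0.01719, h_f = 24.6 m ≈ 24.5 m ✓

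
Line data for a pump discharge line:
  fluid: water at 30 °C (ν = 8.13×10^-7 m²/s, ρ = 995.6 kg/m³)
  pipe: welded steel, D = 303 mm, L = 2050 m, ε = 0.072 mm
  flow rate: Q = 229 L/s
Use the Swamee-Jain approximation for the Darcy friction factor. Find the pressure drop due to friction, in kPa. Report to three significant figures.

Δp ≈ 511 kPa

V = 4Q/(πD²) = 4·0.229/(π·0.303²) = 3.176 m/s
Re = VD/ν = 3.176·0.303/8.13×10^-7 = 1.18×10^6 → turbulent
ε/D = 0.072/303 = 2.38×10^-4
Swamee-Jain: f = 0.01504
h_f = f(L/D)V²/(2g) = 0.01504·(2050/0.303)·3.176²/(2·9.81) = 52.32 m
Δp = ρg·h_f = 995.6·9.81·52.32 = 511.0 kPa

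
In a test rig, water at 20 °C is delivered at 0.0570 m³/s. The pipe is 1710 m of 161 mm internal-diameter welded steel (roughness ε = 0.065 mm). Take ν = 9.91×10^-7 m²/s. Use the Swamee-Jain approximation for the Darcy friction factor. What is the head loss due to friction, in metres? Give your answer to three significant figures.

h_f ≈ 73.2 m

V = 4Q/(πD²) = 4·0.0570/(π·0.161²) = 2.800 m/s
Re = VD/ν = 2.800·0.161/9.91×10^-7 = 4.55×10^5 → turbulent
ε/D = 0.065/161 = 4.04×10^-4
Swamee-Jain: f = 0.01724
h_f = f(L/D)V²/(2g) = 0.01724·(1710/0.161)·2.800²/(2·9.81) = 73.16 m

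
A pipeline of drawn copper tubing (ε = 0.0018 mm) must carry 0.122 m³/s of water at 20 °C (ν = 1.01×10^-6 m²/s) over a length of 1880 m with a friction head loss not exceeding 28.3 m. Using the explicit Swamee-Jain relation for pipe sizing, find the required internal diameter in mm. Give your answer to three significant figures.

D ≈ 257 mm

Swamee-Jain (Type III): D = 0.66·[ε^1.25·(LQ²/(gh_f))^4.75 + ν·Q^9.4·(L/(gh_f))^5.2]^0.04
LQ²/(gh_f) = 0.1008; L/(gh_f) = 6.772
Term 1 = ε^1.25·(…)^4.75 = 1.22×10^-12; Term 2 = ν·Q^9.4·(…)^5.2 = 5.44×10^-11
D = 0.66·(1.22×10^-12 + 5.44×10^-11)^0.04 = 0.2567 m = 257 mm
Check: V = 2.36 m/s, Re = 5.99×10^5, f = 0.01280, h_f = 26.6 m ≈ 28.3 m ✓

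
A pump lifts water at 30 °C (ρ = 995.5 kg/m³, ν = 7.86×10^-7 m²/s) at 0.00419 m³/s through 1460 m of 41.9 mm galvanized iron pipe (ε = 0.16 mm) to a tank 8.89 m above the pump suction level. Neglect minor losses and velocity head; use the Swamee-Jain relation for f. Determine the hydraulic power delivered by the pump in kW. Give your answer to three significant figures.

V = 4Q/(πD²) = 3.039 m/s; Re = 1.62×10^5; ε/D = 0.00382; f = 0.02893
h_f = f(L/D)V²/2g = 474.5 m
Total head H = z + h_f = 8.89 + 474.5 = 483.4 m
P_hyd = ρgQH = 995.5·9.81·0.00419·483.4 = 19.78 kW

P_hyd ≈ 19.8 kW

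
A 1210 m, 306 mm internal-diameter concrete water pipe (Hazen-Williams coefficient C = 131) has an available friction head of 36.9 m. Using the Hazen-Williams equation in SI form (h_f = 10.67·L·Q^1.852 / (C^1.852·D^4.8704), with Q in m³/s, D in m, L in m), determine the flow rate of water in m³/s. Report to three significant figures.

Rearranging: Q = [h_f·C^1.852·D^4.8704 / (10.67·L)]^(1/1.852)
Q = [36.9·131^1.852·0.306^4.8704 / (10.67·1210)]^0.540 = 0.2462 m³/s

Q ≈ 0.246 m³/s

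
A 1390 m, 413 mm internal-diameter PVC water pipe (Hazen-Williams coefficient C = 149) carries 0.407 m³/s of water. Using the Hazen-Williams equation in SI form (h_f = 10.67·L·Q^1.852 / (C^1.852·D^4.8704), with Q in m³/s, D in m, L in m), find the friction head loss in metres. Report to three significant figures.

h_f = 10.67·1390·0.407^1.852 / (149^1.852·0.413^4.8704) = 19.67 m

h_f ≈ 19.7 m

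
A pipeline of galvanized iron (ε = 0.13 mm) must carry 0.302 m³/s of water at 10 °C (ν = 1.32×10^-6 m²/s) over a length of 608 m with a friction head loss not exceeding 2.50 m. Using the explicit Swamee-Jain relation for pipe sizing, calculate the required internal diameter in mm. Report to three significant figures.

D ≈ 500 mm

Swamee-Jain (Type III): D = 0.66·[ε^1.25·(LQ²/(gh_f))^4.75 + ν·Q^9.4·(L/(gh_f))^5.2]^0.04
LQ²/(gh_f) = 2.261; L/(gh_f) = 24.79
Term 1 = ε^1.25·(…)^4.75 = 6.69×10^-4; Term 2 = ν·Q^9.4·(…)^5.2 = 3.04×10^-4
D = 0.66·(6.69×10^-4 + 3.04×10^-4)^0.04 = 0.5001 m = 500 mm
Check: V = 1.54 m/s, Re = 5.82×10^5, f = 0.01587, h_f = 2.32 m ≈ 2.50 m ✓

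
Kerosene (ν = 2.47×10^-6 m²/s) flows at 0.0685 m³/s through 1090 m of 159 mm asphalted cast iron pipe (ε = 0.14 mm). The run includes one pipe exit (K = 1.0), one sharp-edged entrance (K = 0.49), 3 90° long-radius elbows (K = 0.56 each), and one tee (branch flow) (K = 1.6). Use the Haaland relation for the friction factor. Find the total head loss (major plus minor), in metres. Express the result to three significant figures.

V = 4Q/(πD²) = 3.450 m/s; V²/2g = 0.6066 m
Re = 2.22×10^5, ε/D = 8.81×10^-4 → f = 0.02030 (Haaland)
Major: h_f = f(L/D)·V²/2g = 0.02030·6855·0.6066 = 84.42 m
Minor: ΣK = 4.77; h_m = ΣK·V²/2g = 2.894 m
Total H_L = 84.42 + 2.894 = 87.31 m

H_L ≈ 87.3 m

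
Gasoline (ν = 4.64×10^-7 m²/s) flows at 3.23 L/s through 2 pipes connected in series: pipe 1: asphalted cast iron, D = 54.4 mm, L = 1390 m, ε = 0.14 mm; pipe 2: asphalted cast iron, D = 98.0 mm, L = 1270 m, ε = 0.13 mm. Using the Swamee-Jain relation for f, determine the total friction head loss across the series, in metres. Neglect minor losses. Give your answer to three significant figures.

H ≈ 68.7 m

Pipe 1: V = 1.390 m/s, Re = 1.63×10^5, ε/D = 0.00257, f = 0.02618, h_1 = f(L/D)V²/2g = 65.85 m
Pipe 2: V = 0.4282 m/s, Re = 9.04×10^4, ε/D = 0.00133, f = 0.02361, h_2 = f(L/D)V²/2g = 2.860 m
Series → Q common, losses add: H = Σh = 68.70 m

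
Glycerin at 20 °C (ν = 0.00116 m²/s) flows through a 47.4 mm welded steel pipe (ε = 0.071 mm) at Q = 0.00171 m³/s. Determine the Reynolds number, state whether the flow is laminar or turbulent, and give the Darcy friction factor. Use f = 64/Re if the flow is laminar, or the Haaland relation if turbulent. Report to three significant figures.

V = 4Q/(πD²) = 0.9691 m/s
Re = VD/ν = 0.9691·0.0474/0.00116 = 39.6
Re < 2300 → laminar → f = 64/Re = 1.616

Re ≈ 39.6; laminar; f = 64/Re ≈ 1.62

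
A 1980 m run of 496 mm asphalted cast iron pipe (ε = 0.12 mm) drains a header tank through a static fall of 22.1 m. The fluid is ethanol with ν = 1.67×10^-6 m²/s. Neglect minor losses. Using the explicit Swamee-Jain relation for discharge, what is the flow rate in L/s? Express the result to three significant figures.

Swamee-Jain (Type II): Q = -0.965·√(gD⁵h_f/L)·ln[ε/(3.7D) + √(3.17ν²L/(gD³h_f))]
√(gD⁵h_f/L) = √(9.81·0.496⁵·22.1/1980) = 0.05733
ε/(3.7D) = 6.54×10^-5; √(3.17ν²L/(gD³h_f)) = 2.57×10^-5
Q = -0.965·0.05733·ln(9.111×10^-5) = 0.5147 m³/s
Check: V = 2.66 m/s, Re = 7.91×10^5, f = 0.01540, h_f = 22.2 m ≈ 22.1 m ✓

Q ≈ 515 L/s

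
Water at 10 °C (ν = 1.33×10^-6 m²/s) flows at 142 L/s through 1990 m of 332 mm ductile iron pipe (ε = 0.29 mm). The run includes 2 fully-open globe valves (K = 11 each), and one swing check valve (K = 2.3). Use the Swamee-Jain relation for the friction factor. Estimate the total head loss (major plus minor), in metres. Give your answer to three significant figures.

V = 4Q/(πD²) = 1.640 m/s; V²/2g = 0.1371 m
Re = 4.09×10^5, ε/D = 8.73×10^-4 → f = 0.01993 (Swamee-Jain)
Major: h_f = f(L/D)·V²/2g = 0.01993·5994·0.1371 = 16.38 m
Minor: ΣK = 24.3; h_m = ΣK·V²/2g = 3.332 m
Total H_L = 16.38 + 3.332 = 19.71 m

H_L ≈ 19.7 m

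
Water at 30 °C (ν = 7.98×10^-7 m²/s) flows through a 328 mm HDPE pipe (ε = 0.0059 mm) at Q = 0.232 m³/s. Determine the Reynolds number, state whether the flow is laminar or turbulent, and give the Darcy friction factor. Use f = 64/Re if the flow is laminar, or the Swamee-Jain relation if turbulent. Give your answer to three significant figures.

V = 4Q/(πD²) = 2.746 m/s
Re = VD/ν = 2.746·0.328/7.98×10^-7 = 1.13×10^6
Re > 4000 → turbulent; ε/D = 1.80×10^-5
Swamee-Jain: f = 0.01184

Re ≈ 1.13×10^6; turbulent; f ≈ 0.0118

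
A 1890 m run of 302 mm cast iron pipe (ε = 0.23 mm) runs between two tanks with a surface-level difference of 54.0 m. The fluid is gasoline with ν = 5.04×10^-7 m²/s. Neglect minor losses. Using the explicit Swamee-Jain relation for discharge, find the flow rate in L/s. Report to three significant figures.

Swamee-Jain (Type II): Q = -0.965·√(gD⁵h_f/L)·ln[ε/(3.7D) + √(3.17ν²L/(gD³h_f))]
√(gD⁵h_f/L) = √(9.81·0.302⁵·54.0/1890) = 0.02653
ε/(3.7D) = 2.06×10^-4; √(3.17ν²L/(gD³h_f)) = 1.02×10^-5
Q = -0.965·0.02653·ln(2.160×10^-4) = 0.2161 m³/s
Check: V = 3.02 m/s, Re = 1.81×10^6, f = 0.01867, h_f = 54.2 m ≈ 54.0 m ✓

Q ≈ 216 L/s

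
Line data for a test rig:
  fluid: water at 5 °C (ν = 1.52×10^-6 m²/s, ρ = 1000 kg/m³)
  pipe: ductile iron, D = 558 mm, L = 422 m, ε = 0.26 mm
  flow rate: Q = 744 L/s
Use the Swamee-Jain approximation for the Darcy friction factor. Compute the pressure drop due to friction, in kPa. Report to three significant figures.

Δp ≈ 59.5 kPa

V = 4Q/(πD²) = 4·0.744/(π·0.558²) = 3.042 m/s
Re = VD/ν = 3.042·0.558/1.52×10^-6 = 1.12×10^6 → turbulent
ε/D = 0.26/558 = 4.66×10^-4
Swamee-Jain: f = 0.01701
h_f = f(L/D)V²/(2g) = 0.01701·(422/0.558)·3.042²/(2·9.81) = 6.069 m
Δp = ρg·h_f = 1000·9.81·6.069 = 59.53 kPa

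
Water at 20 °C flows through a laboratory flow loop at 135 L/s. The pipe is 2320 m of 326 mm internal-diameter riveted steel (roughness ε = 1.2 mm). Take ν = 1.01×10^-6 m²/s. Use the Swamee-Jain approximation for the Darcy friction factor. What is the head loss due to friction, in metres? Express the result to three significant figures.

h_f ≈ 26.6 m

V = 4Q/(πD²) = 4·0.135/(π·0.326²) = 1.617 m/s
Re = VD/ν = 1.617·0.326/1.01×10^-6 = 5.22×10^5 → turbulent
ε/D = 1.2/326 = 0.00368
Swamee-Jain: f = 0.02806
h_f = f(L/D)V²/(2g) = 0.02806·(2320/0.326)·1.617²/(2·9.81) = 26.63 m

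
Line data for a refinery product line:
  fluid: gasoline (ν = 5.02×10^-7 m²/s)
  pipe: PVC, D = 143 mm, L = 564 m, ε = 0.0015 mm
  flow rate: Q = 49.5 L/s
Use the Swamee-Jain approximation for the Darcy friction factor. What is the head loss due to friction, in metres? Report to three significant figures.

V = 4Q/(πD²) = 4·0.0495/(π·0.143²) = 3.082 m/s
Re = VD/ν = 3.082·0.143/5.02×10^-7 = 8.78×10^5 → turbulent
ε/D = 0.0015/143 = 1.05×10^-5
Swamee-Jain: f = 0.01210
h_f = f(L/D)V²/(2g) = 0.01210·(564/0.143)·3.082²/(2·9.81) = 23.11 m

h_f ≈ 23.1 m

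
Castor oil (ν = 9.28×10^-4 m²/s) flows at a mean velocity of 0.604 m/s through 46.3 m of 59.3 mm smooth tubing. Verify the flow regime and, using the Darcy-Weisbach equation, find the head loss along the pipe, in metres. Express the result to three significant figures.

Re = VD/ν = 0.604·0.05930/9.28×10^-4 = 38.6 → laminar (Re < 2300)
f = 64/Re = 1.658
h_f = f(L/D)V²/(2g) = 1.658·(46.3/0.05930)·0.604²/(2·9.81) = 24.07 m

h_f ≈ 24.1 m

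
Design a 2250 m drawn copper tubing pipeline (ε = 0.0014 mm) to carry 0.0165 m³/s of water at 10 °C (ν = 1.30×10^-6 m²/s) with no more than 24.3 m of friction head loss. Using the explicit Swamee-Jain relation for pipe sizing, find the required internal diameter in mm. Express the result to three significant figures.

D ≈ 131 mm

Swamee-Jain (Type III): D = 0.66·[ε^1.25·(LQ²/(gh_f))^4.75 + ν·Q^9.4·(L/(gh_f))^5.2]^0.04
LQ²/(gh_f) = 0.002570; L/(gh_f) = 9.439
Term 1 = ε^1.25·(…)^4.75 = 2.40×10^-20; Term 2 = ν·Q^9.4·(…)^5.2 = 2.68×10^-18
D = 0.66·(2.40×10^-20 + 2.68×10^-18)^0.04 = 0.1309 m = 131 mm
Check: V = 1.23 m/s, Re = 1.23×10^5, f = 0.01717, h_f = 22.7 m ≈ 24.3 m ✓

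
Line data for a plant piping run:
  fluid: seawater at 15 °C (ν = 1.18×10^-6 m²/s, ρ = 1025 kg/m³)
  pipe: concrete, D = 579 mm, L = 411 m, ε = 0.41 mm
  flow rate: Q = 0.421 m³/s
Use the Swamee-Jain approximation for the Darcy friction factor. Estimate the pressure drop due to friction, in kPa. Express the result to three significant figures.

V = 4Q/(πD²) = 4·0.421/(π·0.579²) = 1.599 m/s
Re = VD/ν = 1.599·0.579/1.18×10^-6 = 7.85×10^5 → turbulent
ε/D = 0.41/579 = 7.08×10^-4
Swamee-Jain: f = 0.01868
h_f = f(L/D)V²/(2g) = 0.01868·(411/0.579)·1.599²/(2·9.81) = 1.728 m
Δp = ρg·h_f = 1025·9.81·1.728 = 17.38 kPa

Δp ≈ 17.4 kPa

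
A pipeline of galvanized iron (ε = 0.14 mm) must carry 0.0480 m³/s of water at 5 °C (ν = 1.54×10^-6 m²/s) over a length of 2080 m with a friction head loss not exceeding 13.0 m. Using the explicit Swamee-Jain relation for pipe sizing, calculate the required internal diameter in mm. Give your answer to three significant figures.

D ≈ 231 mm

Swamee-Jain (Type III): D = 0.66·[ε^1.25·(LQ²/(gh_f))^4.75 + ν·Q^9.4·(L/(gh_f))^5.2]^0.04
LQ²/(gh_f) = 0.03758; L/(gh_f) = 16.31
Term 1 = ε^1.25·(…)^4.75 = 2.59×10^-12; Term 2 = ν·Q^9.4·(…)^5.2 = 1.25×10^-12
D = 0.66·(2.59×10^-12 + 1.25×10^-12)^0.04 = 0.2306 m = 231 mm
Check: V = 1.15 m/s, Re = 1.72×10^5, f = 0.01973, h_f = 12.0 m ≈ 13.0 m ✓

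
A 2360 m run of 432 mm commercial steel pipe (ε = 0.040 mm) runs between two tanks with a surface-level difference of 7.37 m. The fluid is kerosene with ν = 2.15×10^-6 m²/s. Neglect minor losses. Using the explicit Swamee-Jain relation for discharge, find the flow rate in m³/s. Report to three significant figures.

Q ≈ 0.190 m³/s

Swamee-Jain (Type II): Q = -0.965·√(gD⁵h_f/L)·ln[ε/(3.7D) + √(3.17ν²L/(gD³h_f))]
√(gD⁵h_f/L) = √(9.81·0.432⁵·7.37/2360) = 0.02147
ε/(3.7D) = 2.50×10^-5; √(3.17ν²L/(gD³h_f)) = 7.70×10^-5
Q = -0.965·0.02147·ln(1.020×10^-4) = 0.1904 m³/s
Check: V = 1.30 m/s, Re = 2.61×10^5, f = 0.01568, h_f = 7.37 m ≈ 7.37 m ✓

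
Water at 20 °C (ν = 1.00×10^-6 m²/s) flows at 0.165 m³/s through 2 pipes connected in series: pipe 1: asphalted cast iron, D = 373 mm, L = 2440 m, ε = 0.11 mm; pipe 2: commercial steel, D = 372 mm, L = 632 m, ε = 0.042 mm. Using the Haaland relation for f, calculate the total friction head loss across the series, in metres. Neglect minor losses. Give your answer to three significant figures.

Pipe 1: V = 1.510 m/s, Re = 5.63×10^5, ε/D = 2.95×10^-4, f = 0.01599, h_1 = f(L/D)V²/2g = 12.16 m
Pipe 2: V = 1.518 m/s, Re = 5.65×10^5, ε/D = 1.13×10^-4, f = 0.01422, h_2 = f(L/D)V²/2g = 2.838 m
Series → Q common, losses add: H = Σh = 15.00 m

H ≈ 15.0 m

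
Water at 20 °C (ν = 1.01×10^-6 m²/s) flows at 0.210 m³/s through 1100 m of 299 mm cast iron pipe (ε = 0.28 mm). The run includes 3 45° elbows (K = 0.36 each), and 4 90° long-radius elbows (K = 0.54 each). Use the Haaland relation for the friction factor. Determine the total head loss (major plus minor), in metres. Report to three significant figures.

H_L ≈ 34.5 m

V = 4Q/(πD²) = 2.991 m/s; V²/2g = 0.4559 m
Re = 8.85×10^5, ε/D = 9.36×10^-4 → f = 0.01968 (Haaland)
Major: h_f = f(L/D)·V²/2g = 0.01968·3679·0.4559 = 33.01 m
Minor: ΣK = 3.24; h_m = ΣK·V²/2g = 1.477 m
Total H_L = 33.01 + 1.477 = 34.48 m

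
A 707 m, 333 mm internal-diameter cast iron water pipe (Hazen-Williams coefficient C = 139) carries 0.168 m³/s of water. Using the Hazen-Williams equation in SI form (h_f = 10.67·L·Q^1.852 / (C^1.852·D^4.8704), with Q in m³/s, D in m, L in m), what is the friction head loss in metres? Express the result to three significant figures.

h_f ≈ 6.31 m

h_f = 10.67·707·0.168^1.852 / (139^1.852·0.333^4.8704) = 6.308 m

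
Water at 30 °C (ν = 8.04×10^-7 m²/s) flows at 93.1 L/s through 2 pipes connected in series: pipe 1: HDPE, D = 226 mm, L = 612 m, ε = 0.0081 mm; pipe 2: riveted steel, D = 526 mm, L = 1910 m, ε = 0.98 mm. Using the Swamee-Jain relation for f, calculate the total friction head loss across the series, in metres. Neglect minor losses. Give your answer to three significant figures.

H ≈ 10.6 m

Pipe 1: V = 2.321 m/s, Re = 6.52×10^5, ε/D = 3.58×10^-5, f = 0.01313, h_1 = f(L/D)V²/2g = 9.759 m
Pipe 2: V = 0.4284 m/s, Re = 2.80×10^5, ε/D = 0.00186, f = 0.02381, h_2 = f(L/D)V²/2g = 0.8090 m
Series → Q common, losses add: H = Σh = 10.57 m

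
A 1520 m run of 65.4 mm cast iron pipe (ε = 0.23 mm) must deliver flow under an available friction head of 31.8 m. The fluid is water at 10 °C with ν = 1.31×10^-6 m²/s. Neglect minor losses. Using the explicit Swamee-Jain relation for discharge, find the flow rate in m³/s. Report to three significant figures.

Swamee-Jain (Type II): Q = -0.965·√(gD⁵h_f/L)·ln[ε/(3.7D) + √(3.17ν²L/(gD³h_f))]
√(gD⁵h_f/L) = √(9.81·0.0654⁵·31.8/1520) = 4.955×10^-4
ε/(3.7D) = 9.50×10^-4; √(3.17ν²L/(gD³h_f)) = 3.08×10^-4
Q = -0.965·4.955×10^-4·ln(0.001258) = 0.003193 m³/s
Check: V = 0.951 m/s, Re = 4.75×10^4, f = 0.03005, h_f = 32.2 m ≈ 31.8 m ✓

Q ≈ 0.00319 m³/s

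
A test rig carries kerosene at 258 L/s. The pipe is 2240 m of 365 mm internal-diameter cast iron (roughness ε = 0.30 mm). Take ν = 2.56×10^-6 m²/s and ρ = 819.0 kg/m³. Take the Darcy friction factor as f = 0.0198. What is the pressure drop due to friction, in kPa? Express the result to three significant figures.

Δp ≈ 303 kPa

V = 4Q/(πD²) = 4·0.258/(π·0.365²) = 2.466 m/s
h_f = f(L/D)V²/(2g) = 0.01980·(2240/0.365)·2.466²/(2·9.81) = 37.65 m
Δp = ρg·h_f = 819.0·9.81·37.65 = 302.5 kPa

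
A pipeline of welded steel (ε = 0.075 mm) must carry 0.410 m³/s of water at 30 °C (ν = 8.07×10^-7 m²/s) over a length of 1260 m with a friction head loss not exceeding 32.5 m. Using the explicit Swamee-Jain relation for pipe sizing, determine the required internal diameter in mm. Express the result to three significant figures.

D ≈ 383 mm

Swamee-Jain (Type III): D = 0.66·[ε^1.25·(LQ²/(gh_f))^4.75 + ν·Q^9.4·(L/(gh_f))^5.2]^0.04
LQ²/(gh_f) = 0.6643; L/(gh_f) = 3.952
Term 1 = ε^1.25·(…)^4.75 = 1.00×10^-6; Term 2 = ν·Q^9.4·(…)^5.2 = 2.35×10^-7
D = 0.66·(1.00×10^-6 + 2.35×10^-7)^0.04 = 0.3830 m = 383 mm
Check: V = 3.56 m/s, Re = 1.69×10^6, f = 0.01436, h_f = 30.5 m ≈ 32.5 m ✓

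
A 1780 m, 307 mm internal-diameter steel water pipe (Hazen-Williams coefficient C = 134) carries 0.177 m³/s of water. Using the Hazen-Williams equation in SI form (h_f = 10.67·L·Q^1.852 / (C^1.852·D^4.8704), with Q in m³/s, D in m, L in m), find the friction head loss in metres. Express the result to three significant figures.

h_f = 10.67·1780·0.177^1.852 / (134^1.852·0.307^4.8704) = 27.81 m

h_f ≈ 27.8 m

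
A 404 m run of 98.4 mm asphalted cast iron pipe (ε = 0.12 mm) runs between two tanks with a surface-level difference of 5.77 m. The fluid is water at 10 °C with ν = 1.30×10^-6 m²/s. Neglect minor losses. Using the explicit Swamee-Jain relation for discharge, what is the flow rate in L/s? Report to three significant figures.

Q ≈ 8.28 L/s

Swamee-Jain (Type II): Q = -0.965·√(gD⁵h_f/L)·ln[ε/(3.7D) + √(3.17ν²L/(gD³h_f))]
√(gD⁵h_f/L) = √(9.81·0.0984⁵·5.77/404) = 0.001137
ε/(3.7D) = 3.30×10^-4; √(3.17ν²L/(gD³h_f)) = 2.00×10^-4
Q = -0.965·0.001137·ln(5.299×10^-4) = 0.008275 m³/s
Check: V = 1.09 m/s, Re = 8.24×10^4, f = 0.02348, h_f = 5.82 m ≈ 5.77 m ✓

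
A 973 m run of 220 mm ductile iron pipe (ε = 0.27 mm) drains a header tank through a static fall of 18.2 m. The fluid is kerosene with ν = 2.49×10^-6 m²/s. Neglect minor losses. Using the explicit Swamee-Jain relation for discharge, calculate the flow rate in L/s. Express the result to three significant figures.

Swamee-Jain (Type II): Q = -0.965·√(gD⁵h_f/L)·ln[ε/(3.7D) + √(3.17ν²L/(gD³h_f))]
√(gD⁵h_f/L) = √(9.81·0.220⁵·18.2/973) = 0.009725
ε/(3.7D) = 3.32×10^-4; √(3.17ν²L/(gD³h_f)) = 1.00×10^-4
Q = -0.965·0.009725·ln(4.320×10^-4) = 0.07270 m³/s
Check: V = 1.91 m/s, Re = 1.69×10^5, f = 0.02225, h_f = 18.3 m ≈ 18.2 m ✓

Q ≈ 72.7 L/s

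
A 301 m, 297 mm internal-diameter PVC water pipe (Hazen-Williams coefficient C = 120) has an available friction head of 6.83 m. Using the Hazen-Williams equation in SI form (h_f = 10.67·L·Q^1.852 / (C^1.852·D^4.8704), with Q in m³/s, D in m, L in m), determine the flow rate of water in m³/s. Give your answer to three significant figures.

Q ≈ 0.178 m³/s

Rearranging: Q = [h_f·C^1.852·D^4.8704 / (10.67·L)]^(1/1.852)
Q = [6.83·120^1.852·0.297^4.8704 / (10.67·301)]^0.540 = 0.1777 m³/s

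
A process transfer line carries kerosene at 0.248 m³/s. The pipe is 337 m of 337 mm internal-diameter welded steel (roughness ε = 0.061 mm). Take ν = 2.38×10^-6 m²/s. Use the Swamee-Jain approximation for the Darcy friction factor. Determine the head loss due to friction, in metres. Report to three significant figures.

V = 4Q/(πD²) = 4·0.248/(π·0.337²) = 2.780 m/s
Re = VD/ν = 2.780·0.337/2.38×10^-6 = 3.94×10^5 → turbulent
ε/D = 0.061/337 = 1.81×10^-4
Swamee-Jain: f = 0.01569
h_f = f(L/D)V²/(2g) = 0.01569·(337/0.337)·2.780²/(2·9.81) = 6.180 m

h_f ≈ 6.18 m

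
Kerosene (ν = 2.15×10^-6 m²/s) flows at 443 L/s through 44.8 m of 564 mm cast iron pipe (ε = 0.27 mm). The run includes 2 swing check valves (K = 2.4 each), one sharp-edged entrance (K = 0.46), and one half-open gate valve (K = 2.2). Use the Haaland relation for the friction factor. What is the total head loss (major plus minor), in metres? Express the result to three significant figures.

V = 4Q/(πD²) = 1.773 m/s; V²/2g = 0.1603 m
Re = 4.65×10^5, ε/D = 4.79×10^-4 → f = 0.01750 (Haaland)
Major: h_f = f(L/D)·V²/2g = 0.01750·79.43·0.1603 = 0.2228 m
Minor: ΣK = 7.46; h_m = ΣK·V²/2g = 1.196 m
Total H_L = 0.2228 + 1.196 = 1.418 m

H_L ≈ 1.42 m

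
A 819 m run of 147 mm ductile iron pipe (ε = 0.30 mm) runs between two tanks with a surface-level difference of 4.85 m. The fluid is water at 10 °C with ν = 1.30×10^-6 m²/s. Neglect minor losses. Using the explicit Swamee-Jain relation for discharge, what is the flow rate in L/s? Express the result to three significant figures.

Q ≈ 13.9 L/s

Swamee-Jain (Type II): Q = -0.965·√(gD⁵h_f/L)·ln[ε/(3.7D) + √(3.17ν²L/(gD³h_f))]
√(gD⁵h_f/L) = √(9.81·0.147⁵·4.85/819) = 0.001997
ε/(3.7D) = 5.52×10^-4; √(3.17ν²L/(gD³h_f)) = 1.70×10^-4
Q = -0.965·0.001997·ln(7.220×10^-4) = 0.01394 m³/s
Check: V = 0.821 m/s, Re = 9.29×10^4, f = 0.02556, h_f = 4.90 m ≈ 4.85 m ✓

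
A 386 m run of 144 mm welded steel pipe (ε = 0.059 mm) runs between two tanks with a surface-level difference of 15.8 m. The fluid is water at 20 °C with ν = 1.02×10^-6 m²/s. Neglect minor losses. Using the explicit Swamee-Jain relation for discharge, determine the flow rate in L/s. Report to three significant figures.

Q ≈ 42.0 L/s

Swamee-Jain (Type II): Q = -0.965·√(gD⁵h_f/L)·ln[ε/(3.7D) + √(3.17ν²L/(gD³h_f))]
√(gD⁵h_f/L) = √(9.81·0.144⁵·15.8/386) = 0.004986
ε/(3.7D) = 1.11×10^-4; √(3.17ν²L/(gD³h_f)) = 5.24×10^-5
Q = -0.965·0.004986·ln(1.632×10^-4) = 0.04196 m³/s
Check: V = 2.58 m/s, Re = 3.64×10^5, f = 0.01753, h_f = 15.9 m ≈ 15.8 m ✓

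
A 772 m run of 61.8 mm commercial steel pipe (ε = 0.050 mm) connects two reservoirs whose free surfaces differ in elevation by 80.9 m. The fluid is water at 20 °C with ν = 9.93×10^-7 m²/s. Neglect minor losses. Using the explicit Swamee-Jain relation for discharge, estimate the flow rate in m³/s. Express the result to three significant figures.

Swamee-Jain (Type II): Q = -0.965·√(gD⁵h_f/L)·ln[ε/(3.7D) + √(3.17ν²L/(gD³h_f))]
√(gD⁵h_f/L) = √(9.81·0.0618⁵·80.9/772) = 9.627×10^-4
ε/(3.7D) = 2.19×10^-4; √(3.17ν²L/(gD³h_f)) = 1.14×10^-4
Q = -0.965·9.627×10^-4·ln(3.322×10^-4) = 0.007441 m³/s
Check: V = 2.48 m/s, Re = 1.54×10^5, f = 0.02080, h_f = 81.5 m ≈ 80.9 m ✓

Q ≈ 0.00744 m³/s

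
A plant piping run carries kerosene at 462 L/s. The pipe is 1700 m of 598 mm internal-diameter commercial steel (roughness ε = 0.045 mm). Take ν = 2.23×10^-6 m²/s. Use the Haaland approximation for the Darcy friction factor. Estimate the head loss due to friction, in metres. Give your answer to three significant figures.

h_f ≈ 5.57 m

V = 4Q/(πD²) = 4·0.462/(π·0.598²) = 1.645 m/s
Re = VD/ν = 1.645·0.598/2.23×10^-6 = 4.41×10^5 → turbulent
ε/D = 0.045/598 = 7.53×10^-5
Haaland: f = 0.01421
h_f = f(L/D)V²/(2g) = 0.01421·(1700/0.598)·1.645²/(2·9.81) = 5.570 m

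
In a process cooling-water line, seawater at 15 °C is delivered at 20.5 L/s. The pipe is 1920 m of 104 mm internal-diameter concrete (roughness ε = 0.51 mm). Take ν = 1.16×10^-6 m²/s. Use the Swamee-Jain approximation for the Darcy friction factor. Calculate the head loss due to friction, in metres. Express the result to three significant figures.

V = 4Q/(πD²) = 4·0.0205/(π·0.104²) = 2.413 m/s
Re = VD/ν = 2.413·0.104/1.16×10^-6 = 2.16×10^5 → turbulent
ε/D = 0.51/104 = 0.00490
Swamee-Jain: f = 0.03080
h_f = f(L/D)V²/(2g) = 0.03080·(1920/0.104)·2.413²/(2·9.81) = 168.8 m

h_f ≈ 169 m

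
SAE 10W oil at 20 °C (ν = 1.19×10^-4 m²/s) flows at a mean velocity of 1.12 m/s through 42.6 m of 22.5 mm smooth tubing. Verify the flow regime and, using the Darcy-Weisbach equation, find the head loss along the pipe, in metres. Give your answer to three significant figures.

Re = VD/ν = 1.12·0.02250/1.19×10^-4 = 212 → laminar (Re < 2300)
f = 64/Re = 0.3022
h_f = f(L/D)V²/(2g) = 0.3022·(42.6/0.02250)·1.12²/(2·9.81) = 36.58 m

h_f ≈ 36.6 m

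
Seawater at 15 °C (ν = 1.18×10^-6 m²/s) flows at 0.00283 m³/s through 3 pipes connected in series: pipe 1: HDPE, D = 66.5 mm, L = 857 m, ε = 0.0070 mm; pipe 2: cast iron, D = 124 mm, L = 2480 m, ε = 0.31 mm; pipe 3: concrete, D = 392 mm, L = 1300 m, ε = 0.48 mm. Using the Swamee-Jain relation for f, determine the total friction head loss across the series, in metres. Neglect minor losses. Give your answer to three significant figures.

Pipe 1: V = 0.8148 m/s, Re = 4.59×10^4, ε/D = 1.05×10^-4, f = 0.02157, h_1 = f(L/D)V²/2g = 9.407 m
Pipe 2: V = 0.2343 m/s, Re = 2.46×10^4, ε/D = 0.00250, f = 0.03013, h_2 = f(L/D)V²/2g = 1.687 m
Pipe 3: V = 0.02345 m/s, Re = 7790, ε/D = 0.00122, f = 0.03506, h_3 = f(L/D)V²/2g = 0.003258 m
Series → Q common, losses add: H = Σh = 11.10 m

H ≈ 11.1 m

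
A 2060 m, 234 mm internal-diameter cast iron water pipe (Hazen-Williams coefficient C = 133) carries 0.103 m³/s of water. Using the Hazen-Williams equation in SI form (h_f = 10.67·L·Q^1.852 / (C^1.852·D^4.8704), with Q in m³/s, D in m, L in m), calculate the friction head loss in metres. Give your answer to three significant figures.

h_f = 10.67·2060·0.103^1.852 / (133^1.852·0.234^4.8704) = 44.94 m

h_f ≈ 44.9 m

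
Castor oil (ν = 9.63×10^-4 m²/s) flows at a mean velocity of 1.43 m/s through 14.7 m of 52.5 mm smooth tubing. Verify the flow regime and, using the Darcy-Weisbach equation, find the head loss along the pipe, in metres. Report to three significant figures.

h_f ≈ 24.0 m

Re = VD/ν = 1.43·0.05250/9.63×10^-4 = 78.0 → laminar (Re < 2300)
f = 64/Re = 0.8209
h_f = f(L/D)V²/(2g) = 0.8209·(14.7/0.05250)·1.43²/(2·9.81) = 23.96 m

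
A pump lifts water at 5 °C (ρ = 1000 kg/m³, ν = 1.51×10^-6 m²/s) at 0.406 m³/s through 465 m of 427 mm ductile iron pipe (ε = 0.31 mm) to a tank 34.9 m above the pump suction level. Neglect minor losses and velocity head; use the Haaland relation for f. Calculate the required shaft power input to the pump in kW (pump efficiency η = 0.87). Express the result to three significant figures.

P_shaft ≈ 198 kW

V = 4Q/(πD²) = 2.835 m/s; Re = 8.02×10^5; ε/D = 7.26×10^-4; f = 0.01864
h_f = f(L/D)V²/2g = 8.317 m
Total head H = z + h_f = 34.9 + 8.317 = 43.22 m
P_hyd = ρgQH = 1000·9.81·0.406·43.22 = 172.1 kW
P_shaft = P_hyd/η = 172.1/0.87 = 197.8 kW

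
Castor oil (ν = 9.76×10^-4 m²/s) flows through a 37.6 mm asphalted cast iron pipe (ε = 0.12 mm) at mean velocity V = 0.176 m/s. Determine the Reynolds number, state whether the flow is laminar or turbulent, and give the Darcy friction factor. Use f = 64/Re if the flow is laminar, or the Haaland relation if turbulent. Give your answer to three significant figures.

Re = VD/ν = 0.1760·0.0376/9.76×10^-4 = 6.78
Re < 2300 → laminar → f = 64/Re = 9.439

Re ≈ 6.78; laminar; f = 64/Re ≈ 9.44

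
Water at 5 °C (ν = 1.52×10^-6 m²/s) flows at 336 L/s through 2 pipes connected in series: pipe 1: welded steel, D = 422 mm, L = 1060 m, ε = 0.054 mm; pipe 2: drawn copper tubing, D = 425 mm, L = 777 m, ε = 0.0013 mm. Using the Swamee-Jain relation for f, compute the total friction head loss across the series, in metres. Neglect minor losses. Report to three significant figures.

H ≈ 17.2 m

Pipe 1: V = 2.402 m/s, Re = 6.67×10^5, ε/D = 1.28×10^-4, f = 0.01437, h_1 = f(L/D)V²/2g = 10.62 m
Pipe 2: V = 2.368 m/s, Re = 6.62×10^5, ε/D = 3.06×10^-6, f = 0.01252, h_2 = f(L/D)V²/2g = 6.542 m
Series → Q common, losses add: H = Σh = 17.16 m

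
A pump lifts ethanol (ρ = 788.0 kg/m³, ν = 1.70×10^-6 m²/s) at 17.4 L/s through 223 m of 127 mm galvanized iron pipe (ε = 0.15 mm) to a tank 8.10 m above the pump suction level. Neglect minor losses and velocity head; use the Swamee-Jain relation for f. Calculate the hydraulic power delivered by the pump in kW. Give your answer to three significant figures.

P_hyd ≈ 1.61 kW

V = 4Q/(πD²) = 1.374 m/s; Re = 1.03×10^5; ε/D = 0.00118; f = 0.02290
h_f = f(L/D)V²/2g = 3.867 m
Total head H = z + h_f = 8.10 + 3.867 = 11.97 m
P_hyd = ρgQH = 788.0·9.81·0.0174·11.97 = 1.610 kW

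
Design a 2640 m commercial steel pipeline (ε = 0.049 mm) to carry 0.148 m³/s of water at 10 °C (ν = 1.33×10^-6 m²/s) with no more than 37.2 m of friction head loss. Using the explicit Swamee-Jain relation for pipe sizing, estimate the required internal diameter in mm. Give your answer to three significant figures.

Swamee-Jain (Type III): D = 0.66·[ε^1.25·(LQ²/(gh_f))^4.75 + ν·Q^9.4·(L/(gh_f))^5.2]^0.04
LQ²/(gh_f) = 0.1585; L/(gh_f) = 7.234
Term 1 = ε^1.25·(…)^4.75 = 6.49×10^-10; Term 2 = ν·Q^9.4·(…)^5.2 = 6.21×10^-10
D = 0.66·(6.49×10^-10 + 6.21×10^-10)^0.04 = 0.2909 m = 291 mm
Check: V = 2.23 m/s, Re = 4.87×10^5, f = 0.01524, h_f = 35.0 m ≈ 37.2 m ✓

D ≈ 291 mm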